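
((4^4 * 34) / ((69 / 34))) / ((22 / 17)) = 2515456 / 759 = 3314.17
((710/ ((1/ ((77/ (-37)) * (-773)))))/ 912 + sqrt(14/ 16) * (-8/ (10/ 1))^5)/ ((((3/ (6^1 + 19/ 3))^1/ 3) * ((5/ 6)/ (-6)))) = -4225991/ 38 + 113664 * sqrt(14)/ 15625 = -111183.07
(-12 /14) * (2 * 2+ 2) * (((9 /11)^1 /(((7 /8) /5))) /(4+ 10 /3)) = -19440 /5929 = -3.28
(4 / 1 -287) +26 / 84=-11873 / 42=-282.69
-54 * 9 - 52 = -538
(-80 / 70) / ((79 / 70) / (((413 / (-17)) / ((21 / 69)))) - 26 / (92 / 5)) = 6785 / 8473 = 0.80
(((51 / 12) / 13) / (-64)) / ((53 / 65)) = -85 / 13568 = -0.01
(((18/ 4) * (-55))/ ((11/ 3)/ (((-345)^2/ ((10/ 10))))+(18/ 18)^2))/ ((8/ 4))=-176752125/ 1428344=-123.75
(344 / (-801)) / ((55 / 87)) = -9976 / 14685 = -0.68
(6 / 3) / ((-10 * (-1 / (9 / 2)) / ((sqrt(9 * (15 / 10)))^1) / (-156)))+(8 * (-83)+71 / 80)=-53049 / 80 - 1053 * sqrt(6) / 5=-1178.98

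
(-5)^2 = 25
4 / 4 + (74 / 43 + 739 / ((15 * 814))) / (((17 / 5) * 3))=6290623 / 5355306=1.17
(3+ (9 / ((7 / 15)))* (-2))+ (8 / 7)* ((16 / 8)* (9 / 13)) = -3093 / 91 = -33.99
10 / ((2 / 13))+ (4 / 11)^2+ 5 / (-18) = 141253 / 2178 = 64.85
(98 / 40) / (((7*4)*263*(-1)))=-0.00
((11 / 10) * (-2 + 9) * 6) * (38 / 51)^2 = 111188 / 4335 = 25.65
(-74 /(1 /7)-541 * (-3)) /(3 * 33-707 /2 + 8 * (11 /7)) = -15470 /3387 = -4.57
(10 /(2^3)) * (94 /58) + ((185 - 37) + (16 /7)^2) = 882443 /5684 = 155.25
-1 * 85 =-85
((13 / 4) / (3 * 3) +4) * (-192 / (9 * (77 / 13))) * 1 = -32656 / 2079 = -15.71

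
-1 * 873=-873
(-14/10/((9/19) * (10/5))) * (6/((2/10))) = -44.33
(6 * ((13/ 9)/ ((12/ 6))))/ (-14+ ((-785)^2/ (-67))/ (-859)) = -748189/ 568551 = -1.32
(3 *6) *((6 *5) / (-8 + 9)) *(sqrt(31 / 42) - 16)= -8640 + 90 *sqrt(1302) / 7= -8176.07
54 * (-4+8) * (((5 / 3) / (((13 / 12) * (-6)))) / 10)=-72 / 13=-5.54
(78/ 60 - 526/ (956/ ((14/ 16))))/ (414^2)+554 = 201723190859/ 364121280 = 554.00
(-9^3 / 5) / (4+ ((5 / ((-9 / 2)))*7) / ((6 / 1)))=-19683 / 365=-53.93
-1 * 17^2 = -289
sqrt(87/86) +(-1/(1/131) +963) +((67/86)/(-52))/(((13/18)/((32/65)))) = sqrt(7482)/86 +392994536/472355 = 833.00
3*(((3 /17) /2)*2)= 9 /17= 0.53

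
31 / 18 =1.72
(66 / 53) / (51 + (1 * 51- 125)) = -0.05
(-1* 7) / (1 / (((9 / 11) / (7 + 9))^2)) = -567 / 30976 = -0.02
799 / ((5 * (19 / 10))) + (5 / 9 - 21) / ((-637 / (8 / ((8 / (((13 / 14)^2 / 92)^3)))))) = 22455836506243303 / 266996804433408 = 84.11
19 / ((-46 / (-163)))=3097 / 46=67.33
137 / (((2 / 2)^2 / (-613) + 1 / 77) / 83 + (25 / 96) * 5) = 51525366816 / 489761831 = 105.20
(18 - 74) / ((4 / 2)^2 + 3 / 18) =-13.44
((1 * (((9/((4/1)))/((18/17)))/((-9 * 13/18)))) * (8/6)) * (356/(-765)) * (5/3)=356/1053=0.34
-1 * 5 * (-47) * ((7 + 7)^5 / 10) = 12638864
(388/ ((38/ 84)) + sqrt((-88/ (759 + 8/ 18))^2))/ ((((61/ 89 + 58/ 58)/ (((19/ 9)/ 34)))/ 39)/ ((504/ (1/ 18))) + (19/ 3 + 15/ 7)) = 101.20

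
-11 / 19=-0.58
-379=-379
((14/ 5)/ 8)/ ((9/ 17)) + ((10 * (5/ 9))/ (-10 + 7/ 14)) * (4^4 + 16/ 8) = -513739/ 3420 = -150.22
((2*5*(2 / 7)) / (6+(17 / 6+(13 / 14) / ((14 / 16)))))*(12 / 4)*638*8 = 12862080 / 2909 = 4421.48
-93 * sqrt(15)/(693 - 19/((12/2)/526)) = 279 * sqrt(15)/2918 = 0.37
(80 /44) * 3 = 5.45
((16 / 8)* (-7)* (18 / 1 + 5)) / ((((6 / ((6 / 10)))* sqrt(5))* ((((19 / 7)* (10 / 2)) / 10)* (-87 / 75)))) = 2254* sqrt(5) / 551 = 9.15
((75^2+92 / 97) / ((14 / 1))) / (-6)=-545717 / 8148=-66.98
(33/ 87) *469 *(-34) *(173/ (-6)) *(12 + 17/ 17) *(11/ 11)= 197244047/ 87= 2267172.95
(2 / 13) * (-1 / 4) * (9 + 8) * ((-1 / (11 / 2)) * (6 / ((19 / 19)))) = 102 / 143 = 0.71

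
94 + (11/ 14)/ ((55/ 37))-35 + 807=60657/ 70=866.53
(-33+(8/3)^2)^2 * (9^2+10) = 4940299/81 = 60991.35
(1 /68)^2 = 1 /4624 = 0.00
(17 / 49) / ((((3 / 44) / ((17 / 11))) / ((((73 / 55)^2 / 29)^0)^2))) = 1156 / 147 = 7.86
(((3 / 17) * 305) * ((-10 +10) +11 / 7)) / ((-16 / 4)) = -10065 / 476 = -21.14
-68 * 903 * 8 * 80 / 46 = -19649280 / 23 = -854316.52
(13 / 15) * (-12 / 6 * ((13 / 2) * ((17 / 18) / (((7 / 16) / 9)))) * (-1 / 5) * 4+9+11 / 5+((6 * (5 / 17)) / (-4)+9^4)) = 34930311 / 5950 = 5870.64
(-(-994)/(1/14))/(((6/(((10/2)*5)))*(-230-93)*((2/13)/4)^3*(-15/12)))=2524124.00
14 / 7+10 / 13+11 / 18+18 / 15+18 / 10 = 1493 / 234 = 6.38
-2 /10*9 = -1.80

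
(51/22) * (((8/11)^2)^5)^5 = 36394816164001976966986292220962125977760038912/129129938167664848157333145589394151932880352885953011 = 0.00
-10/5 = -2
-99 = -99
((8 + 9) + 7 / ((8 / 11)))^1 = 213 / 8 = 26.62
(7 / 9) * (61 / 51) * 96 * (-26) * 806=-286342784 / 153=-1871521.46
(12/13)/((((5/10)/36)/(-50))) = -43200/13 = -3323.08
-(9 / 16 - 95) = 1511 / 16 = 94.44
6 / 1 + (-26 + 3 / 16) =-317 / 16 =-19.81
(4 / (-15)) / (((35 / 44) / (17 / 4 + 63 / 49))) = -1364 / 735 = -1.86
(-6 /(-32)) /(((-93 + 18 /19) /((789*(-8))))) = 14991 /1166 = 12.86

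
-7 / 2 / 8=-7 / 16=-0.44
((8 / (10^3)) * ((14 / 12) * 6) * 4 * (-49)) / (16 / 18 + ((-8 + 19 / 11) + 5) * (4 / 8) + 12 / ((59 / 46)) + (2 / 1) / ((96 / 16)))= -4006926 / 3629375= -1.10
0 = 0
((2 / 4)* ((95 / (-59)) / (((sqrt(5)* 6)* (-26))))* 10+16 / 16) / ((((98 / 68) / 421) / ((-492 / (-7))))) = 55753030* sqrt(5) / 263081+7042488 / 343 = 21005.91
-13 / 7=-1.86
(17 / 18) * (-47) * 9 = -799 / 2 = -399.50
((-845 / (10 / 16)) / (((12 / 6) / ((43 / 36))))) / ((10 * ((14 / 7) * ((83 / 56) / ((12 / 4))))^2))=-2848664 / 34445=-82.70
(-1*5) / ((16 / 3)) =-0.94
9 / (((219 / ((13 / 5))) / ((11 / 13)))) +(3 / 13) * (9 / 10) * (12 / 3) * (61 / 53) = 263199 / 251485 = 1.05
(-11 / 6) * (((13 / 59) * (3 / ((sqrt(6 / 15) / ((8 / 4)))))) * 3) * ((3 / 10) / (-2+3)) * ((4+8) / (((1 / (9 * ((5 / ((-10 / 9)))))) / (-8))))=-1250964 * sqrt(10) / 295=-13409.82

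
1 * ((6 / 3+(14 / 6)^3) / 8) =397 / 216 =1.84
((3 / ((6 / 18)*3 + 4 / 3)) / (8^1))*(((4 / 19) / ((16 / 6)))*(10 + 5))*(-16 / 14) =-405 / 1862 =-0.22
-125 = -125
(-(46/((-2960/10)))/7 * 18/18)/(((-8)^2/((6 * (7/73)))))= 69/345728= 0.00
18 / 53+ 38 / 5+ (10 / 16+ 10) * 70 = 796791 / 1060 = 751.69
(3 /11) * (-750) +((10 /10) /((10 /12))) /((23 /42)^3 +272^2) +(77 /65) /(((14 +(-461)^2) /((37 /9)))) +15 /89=-806864694176711220584 /3947925565897060275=-204.38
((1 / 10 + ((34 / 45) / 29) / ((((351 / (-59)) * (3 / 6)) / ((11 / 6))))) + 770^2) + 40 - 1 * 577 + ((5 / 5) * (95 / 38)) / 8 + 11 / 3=13024161364433 / 21986640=592367.06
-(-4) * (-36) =-144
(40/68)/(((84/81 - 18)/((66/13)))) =-8910/50609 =-0.18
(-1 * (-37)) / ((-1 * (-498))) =37 / 498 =0.07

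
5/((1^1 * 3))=5/3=1.67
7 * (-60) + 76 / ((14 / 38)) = -1496 / 7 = -213.71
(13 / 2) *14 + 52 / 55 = 5057 / 55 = 91.95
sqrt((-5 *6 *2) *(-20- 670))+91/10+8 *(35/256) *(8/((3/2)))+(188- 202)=14/15+30 *sqrt(46)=204.40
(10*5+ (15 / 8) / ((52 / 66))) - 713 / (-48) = 20977 / 312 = 67.23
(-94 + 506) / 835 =412 / 835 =0.49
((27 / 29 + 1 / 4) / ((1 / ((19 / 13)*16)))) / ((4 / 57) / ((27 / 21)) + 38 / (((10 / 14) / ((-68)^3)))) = -6676695 / 4043962291733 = -0.00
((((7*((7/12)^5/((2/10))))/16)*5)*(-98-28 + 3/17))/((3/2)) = -2097093425/33841152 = -61.97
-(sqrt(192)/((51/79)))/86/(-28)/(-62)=-79* sqrt(3)/951762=-0.00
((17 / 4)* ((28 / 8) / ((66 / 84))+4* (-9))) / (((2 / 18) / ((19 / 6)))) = -336243 / 88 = -3820.94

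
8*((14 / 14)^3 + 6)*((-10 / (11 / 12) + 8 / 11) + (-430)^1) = -271152 / 11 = -24650.18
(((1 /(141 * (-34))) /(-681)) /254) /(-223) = -1 /184919930388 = -0.00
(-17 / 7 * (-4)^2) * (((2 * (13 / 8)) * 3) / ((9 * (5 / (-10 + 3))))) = 884 / 15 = 58.93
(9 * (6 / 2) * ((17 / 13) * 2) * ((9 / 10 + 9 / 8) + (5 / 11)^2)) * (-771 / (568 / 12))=-11467065267 / 4467320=-2566.88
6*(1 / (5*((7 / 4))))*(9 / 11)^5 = 1417176 / 5636785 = 0.25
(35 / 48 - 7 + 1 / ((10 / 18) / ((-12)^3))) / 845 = -748001 / 202800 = -3.69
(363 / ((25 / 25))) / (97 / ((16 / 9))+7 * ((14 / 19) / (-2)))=6.98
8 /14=4 /7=0.57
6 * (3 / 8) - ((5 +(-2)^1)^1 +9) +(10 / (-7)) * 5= -473 / 28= -16.89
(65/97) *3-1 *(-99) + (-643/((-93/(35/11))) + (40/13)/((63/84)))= 163974727/1290003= 127.11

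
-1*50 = -50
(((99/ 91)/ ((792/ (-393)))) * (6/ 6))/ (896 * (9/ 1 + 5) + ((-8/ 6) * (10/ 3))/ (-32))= -3537/ 82189198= -0.00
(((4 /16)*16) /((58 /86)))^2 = 35.18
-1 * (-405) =405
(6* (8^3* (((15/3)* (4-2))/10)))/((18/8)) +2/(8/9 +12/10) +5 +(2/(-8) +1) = 773831/564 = 1372.04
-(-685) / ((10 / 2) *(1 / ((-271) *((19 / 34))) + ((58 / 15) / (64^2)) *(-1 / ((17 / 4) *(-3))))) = -276296163840 / 13167799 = -20982.71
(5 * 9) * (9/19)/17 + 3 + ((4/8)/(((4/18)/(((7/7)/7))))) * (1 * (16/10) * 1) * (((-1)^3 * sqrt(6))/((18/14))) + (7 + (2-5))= 7.27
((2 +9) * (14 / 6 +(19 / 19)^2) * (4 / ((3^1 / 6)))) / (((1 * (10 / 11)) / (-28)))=-9034.67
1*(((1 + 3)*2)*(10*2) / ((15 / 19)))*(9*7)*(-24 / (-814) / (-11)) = -153216 / 4477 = -34.22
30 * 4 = 120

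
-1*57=-57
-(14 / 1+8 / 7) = -106 / 7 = -15.14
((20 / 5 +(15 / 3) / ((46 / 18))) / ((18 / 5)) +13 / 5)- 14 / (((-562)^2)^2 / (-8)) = 54910231675937 / 12906117808470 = 4.25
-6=-6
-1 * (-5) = 5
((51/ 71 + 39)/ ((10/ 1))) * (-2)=-564/ 71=-7.94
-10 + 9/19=-181/19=-9.53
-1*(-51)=51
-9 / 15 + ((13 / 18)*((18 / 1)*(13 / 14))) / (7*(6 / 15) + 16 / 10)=3301 / 1540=2.14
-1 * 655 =-655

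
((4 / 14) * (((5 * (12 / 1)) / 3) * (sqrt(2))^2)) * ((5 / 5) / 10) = 8 / 7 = 1.14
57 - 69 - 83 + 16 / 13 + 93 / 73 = -87778 / 949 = -92.50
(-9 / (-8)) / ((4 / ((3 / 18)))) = 3 / 64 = 0.05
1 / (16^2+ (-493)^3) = -1 / 119822901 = -0.00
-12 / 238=-6 / 119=-0.05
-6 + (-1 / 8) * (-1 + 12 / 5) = -247 / 40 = -6.18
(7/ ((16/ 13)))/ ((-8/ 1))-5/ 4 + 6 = 517/ 128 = 4.04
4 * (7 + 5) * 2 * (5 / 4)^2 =150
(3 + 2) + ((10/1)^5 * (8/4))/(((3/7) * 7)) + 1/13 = 2600198/39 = 66671.74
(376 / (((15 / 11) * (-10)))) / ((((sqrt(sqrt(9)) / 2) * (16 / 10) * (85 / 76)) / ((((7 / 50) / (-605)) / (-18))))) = -6251 * sqrt(3) / 47334375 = -0.00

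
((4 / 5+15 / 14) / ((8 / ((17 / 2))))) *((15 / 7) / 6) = 0.71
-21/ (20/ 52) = -273/ 5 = -54.60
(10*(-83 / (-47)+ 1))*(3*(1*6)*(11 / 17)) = 257400 / 799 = 322.15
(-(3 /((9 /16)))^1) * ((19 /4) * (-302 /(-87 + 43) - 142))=37658 /11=3423.45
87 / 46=1.89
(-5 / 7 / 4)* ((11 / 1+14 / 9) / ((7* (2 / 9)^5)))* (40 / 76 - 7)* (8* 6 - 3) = 20518051275 / 119168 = 172177.52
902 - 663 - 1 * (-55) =294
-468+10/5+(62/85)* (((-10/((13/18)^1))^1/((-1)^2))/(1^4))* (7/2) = -110798/221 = -501.35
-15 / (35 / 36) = -108 / 7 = -15.43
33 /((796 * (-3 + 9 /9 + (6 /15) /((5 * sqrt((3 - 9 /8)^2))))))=-12375 /584264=-0.02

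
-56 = -56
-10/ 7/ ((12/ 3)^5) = -0.00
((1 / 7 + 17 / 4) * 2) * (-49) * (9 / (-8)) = 7749 / 16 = 484.31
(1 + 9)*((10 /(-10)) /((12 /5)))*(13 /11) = -4.92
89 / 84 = 1.06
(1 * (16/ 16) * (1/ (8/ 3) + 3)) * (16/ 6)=9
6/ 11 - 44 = -478/ 11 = -43.45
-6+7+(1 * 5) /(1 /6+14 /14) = 37 /7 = 5.29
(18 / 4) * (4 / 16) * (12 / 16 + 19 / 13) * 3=3105 / 416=7.46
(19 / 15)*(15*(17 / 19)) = 17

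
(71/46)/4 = 71/184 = 0.39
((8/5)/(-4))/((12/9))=-3/10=-0.30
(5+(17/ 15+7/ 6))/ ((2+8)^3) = 73/ 10000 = 0.01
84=84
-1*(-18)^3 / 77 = 5832 / 77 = 75.74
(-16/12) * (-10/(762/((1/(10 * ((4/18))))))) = 1/127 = 0.01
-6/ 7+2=8/ 7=1.14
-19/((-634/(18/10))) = 171/3170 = 0.05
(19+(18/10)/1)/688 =13/430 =0.03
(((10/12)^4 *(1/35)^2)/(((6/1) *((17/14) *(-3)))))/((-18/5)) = 0.00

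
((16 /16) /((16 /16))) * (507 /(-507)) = -1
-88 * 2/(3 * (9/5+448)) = -0.13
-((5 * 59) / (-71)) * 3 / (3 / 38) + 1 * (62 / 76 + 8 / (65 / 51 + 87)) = 964385823 / 6073198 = 158.79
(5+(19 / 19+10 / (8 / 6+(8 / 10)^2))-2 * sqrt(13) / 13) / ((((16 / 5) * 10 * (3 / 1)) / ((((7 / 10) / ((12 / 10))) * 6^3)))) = 17199 / 1184-21 * sqrt(13) / 104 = 13.80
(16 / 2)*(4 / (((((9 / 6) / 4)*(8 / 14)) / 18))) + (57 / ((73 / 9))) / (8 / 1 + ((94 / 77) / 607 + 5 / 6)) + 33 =492303004365 / 180874363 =2721.80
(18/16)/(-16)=-9/128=-0.07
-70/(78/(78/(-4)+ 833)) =-56945/78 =-730.06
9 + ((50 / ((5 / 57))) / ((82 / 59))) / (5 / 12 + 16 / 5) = 1088973 / 8897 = 122.40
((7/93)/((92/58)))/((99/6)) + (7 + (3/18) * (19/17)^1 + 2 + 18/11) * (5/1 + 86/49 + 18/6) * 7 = 6207780760/8399853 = 739.03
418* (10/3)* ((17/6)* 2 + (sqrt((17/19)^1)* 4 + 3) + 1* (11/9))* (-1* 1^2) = -372020/27 - 880* sqrt(323)/3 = -19050.36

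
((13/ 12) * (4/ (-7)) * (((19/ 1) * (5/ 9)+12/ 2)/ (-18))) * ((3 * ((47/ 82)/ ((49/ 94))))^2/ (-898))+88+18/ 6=124662684643627/ 1370023478964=90.99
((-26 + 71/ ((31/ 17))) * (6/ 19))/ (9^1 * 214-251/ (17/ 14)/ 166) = 3394866/ 1599623281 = 0.00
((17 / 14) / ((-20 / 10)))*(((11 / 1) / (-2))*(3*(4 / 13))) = 561 / 182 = 3.08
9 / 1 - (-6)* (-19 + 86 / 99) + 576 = 476.21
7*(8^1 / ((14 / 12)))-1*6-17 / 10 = 40.30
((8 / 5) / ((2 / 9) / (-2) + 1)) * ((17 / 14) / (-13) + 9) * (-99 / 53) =-1444311 / 48230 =-29.95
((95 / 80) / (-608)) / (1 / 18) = -9 / 256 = -0.04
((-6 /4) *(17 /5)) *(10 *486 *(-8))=198288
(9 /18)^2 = 1 /4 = 0.25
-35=-35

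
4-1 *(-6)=10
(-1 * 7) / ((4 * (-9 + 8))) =7 / 4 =1.75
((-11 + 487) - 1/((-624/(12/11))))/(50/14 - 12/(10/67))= -9529555/1538108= -6.20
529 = 529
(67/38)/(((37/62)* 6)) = 2077/4218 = 0.49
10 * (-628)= -6280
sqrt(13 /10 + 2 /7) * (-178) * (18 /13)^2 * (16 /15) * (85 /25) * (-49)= 18301248 * sqrt(7770) /21125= 76365.02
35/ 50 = 7/ 10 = 0.70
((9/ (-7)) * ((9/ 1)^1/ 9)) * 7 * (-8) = 72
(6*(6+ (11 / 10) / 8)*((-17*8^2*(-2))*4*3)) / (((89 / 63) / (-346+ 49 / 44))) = -229822291440 / 979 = -234752085.23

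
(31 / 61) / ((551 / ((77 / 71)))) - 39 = -93066472 / 2386381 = -39.00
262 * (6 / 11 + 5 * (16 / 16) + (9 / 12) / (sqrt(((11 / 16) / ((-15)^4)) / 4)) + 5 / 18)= 151043 / 99 + 353700 * sqrt(11) / 11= 108170.25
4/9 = 0.44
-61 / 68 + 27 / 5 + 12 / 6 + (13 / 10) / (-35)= 76943 / 11900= 6.47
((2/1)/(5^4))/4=0.00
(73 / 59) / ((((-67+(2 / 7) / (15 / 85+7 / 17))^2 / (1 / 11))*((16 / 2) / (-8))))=-89425 / 3517310016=-0.00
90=90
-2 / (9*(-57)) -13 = -6667 / 513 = -13.00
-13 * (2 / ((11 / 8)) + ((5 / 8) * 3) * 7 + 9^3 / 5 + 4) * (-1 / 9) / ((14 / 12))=313417 / 1540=203.52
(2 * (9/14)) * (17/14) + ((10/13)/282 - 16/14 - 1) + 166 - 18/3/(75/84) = 712702813/4490850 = 158.70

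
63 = 63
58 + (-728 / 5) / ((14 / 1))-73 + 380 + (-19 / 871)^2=1345072298 / 3793205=354.60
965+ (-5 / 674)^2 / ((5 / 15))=438376415 / 454276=965.00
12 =12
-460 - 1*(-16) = -444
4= 4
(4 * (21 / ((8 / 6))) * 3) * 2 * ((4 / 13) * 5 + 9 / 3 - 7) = -12096 / 13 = -930.46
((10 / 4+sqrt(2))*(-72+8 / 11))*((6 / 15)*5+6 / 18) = -13720 / 33- 5488*sqrt(2) / 33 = -650.95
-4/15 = -0.27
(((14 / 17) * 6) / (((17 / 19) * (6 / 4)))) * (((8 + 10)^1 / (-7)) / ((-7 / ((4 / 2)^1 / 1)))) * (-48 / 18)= -14592 / 2023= -7.21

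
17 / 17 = 1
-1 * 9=-9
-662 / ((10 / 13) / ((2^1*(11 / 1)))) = -18933.20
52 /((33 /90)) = 1560 /11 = 141.82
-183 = -183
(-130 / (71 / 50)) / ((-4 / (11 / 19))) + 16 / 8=20573 / 1349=15.25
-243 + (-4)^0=-242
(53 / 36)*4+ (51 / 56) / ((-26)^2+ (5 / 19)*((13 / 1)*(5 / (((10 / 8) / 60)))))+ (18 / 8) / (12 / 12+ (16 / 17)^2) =55336467929 / 7812997920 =7.08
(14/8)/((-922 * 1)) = -0.00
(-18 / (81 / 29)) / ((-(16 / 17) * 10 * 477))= 493 / 343440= 0.00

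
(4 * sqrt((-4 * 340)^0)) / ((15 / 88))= 352 / 15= 23.47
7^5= 16807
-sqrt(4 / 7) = -2 * sqrt(7) / 7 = -0.76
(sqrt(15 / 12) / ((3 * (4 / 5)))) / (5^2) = sqrt(5) / 120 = 0.02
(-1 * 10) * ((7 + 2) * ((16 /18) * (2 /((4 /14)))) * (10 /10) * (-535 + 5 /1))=296800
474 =474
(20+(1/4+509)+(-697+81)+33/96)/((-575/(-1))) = -0.15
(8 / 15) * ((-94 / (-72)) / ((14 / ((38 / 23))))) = 1786 / 21735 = 0.08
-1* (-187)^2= -34969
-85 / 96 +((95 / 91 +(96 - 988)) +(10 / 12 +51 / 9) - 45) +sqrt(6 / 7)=-8127463 / 8736 +sqrt(42) / 7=-929.42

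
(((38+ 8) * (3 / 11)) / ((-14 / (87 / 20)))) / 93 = -2001 / 47740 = -0.04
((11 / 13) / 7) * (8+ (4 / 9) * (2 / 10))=44 / 45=0.98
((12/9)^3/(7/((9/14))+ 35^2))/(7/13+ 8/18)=2496/1279145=0.00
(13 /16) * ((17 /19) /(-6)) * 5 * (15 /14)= -5525 /8512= -0.65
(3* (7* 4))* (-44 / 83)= -3696 / 83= -44.53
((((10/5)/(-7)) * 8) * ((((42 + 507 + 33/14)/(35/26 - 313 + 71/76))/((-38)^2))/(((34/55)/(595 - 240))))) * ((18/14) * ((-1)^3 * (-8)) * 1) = 564271250400/34011225899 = 16.59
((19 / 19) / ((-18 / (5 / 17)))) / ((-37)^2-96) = -5 / 389538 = -0.00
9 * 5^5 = 28125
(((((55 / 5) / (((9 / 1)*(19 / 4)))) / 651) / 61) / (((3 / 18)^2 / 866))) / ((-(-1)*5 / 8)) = 1219328 / 3772545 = 0.32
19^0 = 1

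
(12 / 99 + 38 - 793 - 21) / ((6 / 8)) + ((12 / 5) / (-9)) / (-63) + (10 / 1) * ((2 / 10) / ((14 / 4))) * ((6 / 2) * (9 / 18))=-10744726 / 10395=-1033.64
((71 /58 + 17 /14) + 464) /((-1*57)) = -94687 /11571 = -8.18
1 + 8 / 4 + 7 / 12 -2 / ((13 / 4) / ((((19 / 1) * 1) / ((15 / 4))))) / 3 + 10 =29353 / 2340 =12.54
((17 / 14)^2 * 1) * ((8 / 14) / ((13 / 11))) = 3179 / 4459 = 0.71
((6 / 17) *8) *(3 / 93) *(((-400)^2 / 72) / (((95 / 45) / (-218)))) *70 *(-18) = 26335044.44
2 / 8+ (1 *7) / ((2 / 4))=57 / 4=14.25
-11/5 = -2.20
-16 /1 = -16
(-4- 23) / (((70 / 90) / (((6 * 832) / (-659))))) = 262.96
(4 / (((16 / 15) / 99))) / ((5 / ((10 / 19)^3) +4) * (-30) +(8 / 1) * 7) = -675 / 1987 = -0.34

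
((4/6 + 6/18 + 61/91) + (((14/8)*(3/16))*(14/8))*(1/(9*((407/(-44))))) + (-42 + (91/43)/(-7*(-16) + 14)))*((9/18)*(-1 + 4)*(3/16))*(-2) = 3362421259/148255744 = 22.68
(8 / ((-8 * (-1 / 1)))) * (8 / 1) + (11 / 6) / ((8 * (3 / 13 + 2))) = 11279 / 1392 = 8.10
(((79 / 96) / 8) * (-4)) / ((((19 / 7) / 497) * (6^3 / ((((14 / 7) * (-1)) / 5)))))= 0.14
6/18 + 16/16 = 4/3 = 1.33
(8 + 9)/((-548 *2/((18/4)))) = -153/2192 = -0.07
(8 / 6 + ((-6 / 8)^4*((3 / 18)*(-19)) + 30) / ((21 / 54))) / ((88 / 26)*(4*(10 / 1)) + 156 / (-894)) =112909667 / 201140736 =0.56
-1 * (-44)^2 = -1936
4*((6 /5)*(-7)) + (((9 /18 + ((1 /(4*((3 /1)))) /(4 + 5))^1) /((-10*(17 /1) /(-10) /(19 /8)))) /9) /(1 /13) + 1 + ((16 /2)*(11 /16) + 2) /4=-20240071 /660960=-30.62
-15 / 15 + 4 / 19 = -15 / 19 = -0.79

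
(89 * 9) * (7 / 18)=623 / 2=311.50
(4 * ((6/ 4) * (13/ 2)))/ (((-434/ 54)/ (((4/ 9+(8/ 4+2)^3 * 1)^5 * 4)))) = -3413055193600000/ 158193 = -21575260558.94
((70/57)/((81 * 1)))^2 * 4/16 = 1225/21316689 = 0.00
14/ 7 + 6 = 8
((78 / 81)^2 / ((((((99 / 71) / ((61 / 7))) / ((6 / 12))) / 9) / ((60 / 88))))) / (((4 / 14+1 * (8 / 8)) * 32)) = 3659695 / 8468064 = 0.43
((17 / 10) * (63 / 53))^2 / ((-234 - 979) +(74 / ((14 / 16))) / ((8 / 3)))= -8029287 / 2322762100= -0.00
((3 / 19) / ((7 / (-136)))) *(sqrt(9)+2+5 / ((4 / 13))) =-8670 / 133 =-65.19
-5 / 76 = -0.07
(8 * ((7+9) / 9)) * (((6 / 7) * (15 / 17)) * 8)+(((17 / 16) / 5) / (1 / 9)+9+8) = 999247 / 9520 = 104.96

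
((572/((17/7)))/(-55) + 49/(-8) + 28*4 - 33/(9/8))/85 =147409/173400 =0.85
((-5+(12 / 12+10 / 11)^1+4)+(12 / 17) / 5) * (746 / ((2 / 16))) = 5860576 / 935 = 6268.00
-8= -8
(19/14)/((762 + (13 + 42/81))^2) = 0.00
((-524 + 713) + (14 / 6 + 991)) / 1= 3547 / 3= 1182.33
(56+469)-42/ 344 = 524.88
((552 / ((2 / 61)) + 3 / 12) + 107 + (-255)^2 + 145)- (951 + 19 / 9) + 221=81381.14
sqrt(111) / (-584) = -sqrt(111) / 584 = -0.02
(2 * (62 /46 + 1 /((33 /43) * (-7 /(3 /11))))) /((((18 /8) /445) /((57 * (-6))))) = -3418255040 /19481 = -175466.10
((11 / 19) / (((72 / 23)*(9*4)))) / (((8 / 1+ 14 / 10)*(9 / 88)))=13915 / 2603988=0.01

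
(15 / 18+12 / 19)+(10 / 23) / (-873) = 1117351 / 763002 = 1.46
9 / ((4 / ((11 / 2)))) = 99 / 8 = 12.38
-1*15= -15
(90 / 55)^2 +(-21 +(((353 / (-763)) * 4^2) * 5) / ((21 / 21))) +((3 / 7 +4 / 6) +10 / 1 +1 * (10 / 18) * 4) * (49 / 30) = -837111991 / 24927210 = -33.58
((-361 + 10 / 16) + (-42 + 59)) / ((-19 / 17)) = 46699 / 152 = 307.23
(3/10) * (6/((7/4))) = 36/35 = 1.03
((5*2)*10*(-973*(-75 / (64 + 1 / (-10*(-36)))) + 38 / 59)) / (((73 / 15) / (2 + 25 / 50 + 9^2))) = 1957381.19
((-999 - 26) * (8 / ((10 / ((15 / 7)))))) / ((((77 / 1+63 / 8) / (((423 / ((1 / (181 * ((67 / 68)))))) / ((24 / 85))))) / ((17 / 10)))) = -89385388425 / 9506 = -9403049.49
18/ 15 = 6/ 5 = 1.20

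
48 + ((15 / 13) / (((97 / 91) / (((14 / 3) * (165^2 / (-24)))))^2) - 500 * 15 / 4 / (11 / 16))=47122608757857 / 1655984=28455956.55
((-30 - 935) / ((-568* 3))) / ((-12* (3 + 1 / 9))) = -965 / 63616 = -0.02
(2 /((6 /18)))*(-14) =-84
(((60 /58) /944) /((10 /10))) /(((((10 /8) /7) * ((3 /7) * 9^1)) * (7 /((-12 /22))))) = -7 /56463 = -0.00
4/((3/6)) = 8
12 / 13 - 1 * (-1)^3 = 25 / 13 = 1.92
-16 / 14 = -8 / 7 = -1.14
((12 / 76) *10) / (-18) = -5 / 57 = -0.09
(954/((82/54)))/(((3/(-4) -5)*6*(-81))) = 212/943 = 0.22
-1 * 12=-12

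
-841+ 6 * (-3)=-859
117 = 117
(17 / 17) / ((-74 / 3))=-0.04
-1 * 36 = -36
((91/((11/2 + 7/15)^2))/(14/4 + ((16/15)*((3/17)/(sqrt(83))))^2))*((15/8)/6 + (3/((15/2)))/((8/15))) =208731875625/269031423434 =0.78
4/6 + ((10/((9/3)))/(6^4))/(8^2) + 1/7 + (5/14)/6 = 756899/870912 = 0.87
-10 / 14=-5 / 7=-0.71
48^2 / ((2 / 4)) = 4608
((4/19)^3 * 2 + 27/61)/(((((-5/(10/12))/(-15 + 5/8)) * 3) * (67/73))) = 1620243395/4036713552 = 0.40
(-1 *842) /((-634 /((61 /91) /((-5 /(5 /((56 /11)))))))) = -282491 /1615432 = -0.17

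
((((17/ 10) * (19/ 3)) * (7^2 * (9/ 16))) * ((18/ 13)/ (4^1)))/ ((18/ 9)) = 427329/ 8320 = 51.36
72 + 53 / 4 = 341 / 4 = 85.25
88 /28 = 22 /7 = 3.14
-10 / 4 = -5 / 2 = -2.50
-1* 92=-92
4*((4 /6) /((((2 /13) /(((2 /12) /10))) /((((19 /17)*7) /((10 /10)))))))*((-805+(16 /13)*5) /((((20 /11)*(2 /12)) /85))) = -3038651 /6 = -506441.83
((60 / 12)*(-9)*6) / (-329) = 270 / 329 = 0.82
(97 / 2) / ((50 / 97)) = 9409 / 100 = 94.09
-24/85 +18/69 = -42/1955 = -0.02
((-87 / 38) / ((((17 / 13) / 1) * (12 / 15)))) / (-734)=5655 / 1896656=0.00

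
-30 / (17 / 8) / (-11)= 240 / 187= 1.28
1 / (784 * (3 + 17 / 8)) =1 / 4018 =0.00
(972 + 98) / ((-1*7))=-1070 / 7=-152.86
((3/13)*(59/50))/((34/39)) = 531/1700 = 0.31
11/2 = 5.50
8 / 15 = 0.53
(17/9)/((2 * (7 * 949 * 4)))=17/478296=0.00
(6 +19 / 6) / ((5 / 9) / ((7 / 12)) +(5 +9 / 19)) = 7315 / 5128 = 1.43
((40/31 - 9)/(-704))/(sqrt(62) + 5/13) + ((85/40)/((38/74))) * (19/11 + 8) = 40391 * sqrt(62)/228126272 + 15861112097/394036288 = 40.25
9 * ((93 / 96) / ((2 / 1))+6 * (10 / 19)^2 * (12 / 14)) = 17.18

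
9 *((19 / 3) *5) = 285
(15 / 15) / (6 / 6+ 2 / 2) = 1 / 2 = 0.50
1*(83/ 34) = 2.44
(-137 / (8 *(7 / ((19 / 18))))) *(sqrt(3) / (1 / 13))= -33839 *sqrt(3) / 1008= -58.15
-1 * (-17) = 17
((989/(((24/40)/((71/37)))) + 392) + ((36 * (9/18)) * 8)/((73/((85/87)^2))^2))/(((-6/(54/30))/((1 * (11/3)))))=-49081682819461919/12551104495170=-3910.55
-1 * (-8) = 8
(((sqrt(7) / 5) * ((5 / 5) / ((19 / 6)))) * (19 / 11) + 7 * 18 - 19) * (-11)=-1177 - 6 * sqrt(7) / 5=-1180.17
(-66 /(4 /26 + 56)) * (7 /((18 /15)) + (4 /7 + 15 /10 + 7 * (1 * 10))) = -91.56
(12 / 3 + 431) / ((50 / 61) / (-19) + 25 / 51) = 5142483 / 5285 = 973.03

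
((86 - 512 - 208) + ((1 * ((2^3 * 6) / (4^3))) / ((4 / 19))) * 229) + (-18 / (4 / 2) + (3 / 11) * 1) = 30463 / 176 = 173.09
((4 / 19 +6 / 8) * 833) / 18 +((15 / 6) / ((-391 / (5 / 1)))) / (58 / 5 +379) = 44.45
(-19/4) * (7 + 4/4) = -38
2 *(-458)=-916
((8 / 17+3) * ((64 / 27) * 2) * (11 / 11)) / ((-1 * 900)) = -1888 / 103275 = -0.02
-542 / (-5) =542 / 5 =108.40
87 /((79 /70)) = 6090 /79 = 77.09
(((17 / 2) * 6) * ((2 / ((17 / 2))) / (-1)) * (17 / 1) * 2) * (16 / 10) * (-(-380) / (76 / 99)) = -323136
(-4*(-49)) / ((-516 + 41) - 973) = -49 / 362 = -0.14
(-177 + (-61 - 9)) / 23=-247 / 23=-10.74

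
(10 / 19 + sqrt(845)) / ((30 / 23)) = 23 / 57 + 299*sqrt(5) / 30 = 22.69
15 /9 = 5 /3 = 1.67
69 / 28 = 2.46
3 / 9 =0.33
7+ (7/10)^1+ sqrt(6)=sqrt(6)+ 77/10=10.15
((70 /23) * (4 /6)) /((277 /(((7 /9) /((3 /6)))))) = 1960 /172017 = 0.01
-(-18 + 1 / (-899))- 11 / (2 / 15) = -115969 / 1798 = -64.50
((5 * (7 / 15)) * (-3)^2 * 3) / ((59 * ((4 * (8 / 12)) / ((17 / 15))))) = 1071 / 2360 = 0.45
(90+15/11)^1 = 1005/11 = 91.36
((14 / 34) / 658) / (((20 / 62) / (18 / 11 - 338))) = -5735 / 8789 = -0.65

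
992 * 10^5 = 99200000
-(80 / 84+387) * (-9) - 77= 23902 / 7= 3414.57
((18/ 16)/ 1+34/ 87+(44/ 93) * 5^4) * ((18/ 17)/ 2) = 19238115/ 122264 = 157.35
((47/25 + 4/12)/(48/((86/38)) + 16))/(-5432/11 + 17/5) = -39259/323676000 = -0.00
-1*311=-311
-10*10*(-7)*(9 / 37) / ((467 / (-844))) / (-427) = 759600 / 1054019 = 0.72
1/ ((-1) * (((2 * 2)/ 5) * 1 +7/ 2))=-10/ 43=-0.23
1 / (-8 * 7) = -1 / 56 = -0.02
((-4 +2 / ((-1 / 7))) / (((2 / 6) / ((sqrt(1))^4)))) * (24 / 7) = -1296 / 7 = -185.14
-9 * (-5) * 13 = 585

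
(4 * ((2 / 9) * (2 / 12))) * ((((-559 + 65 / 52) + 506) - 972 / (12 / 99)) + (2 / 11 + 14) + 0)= -118163 / 99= -1193.57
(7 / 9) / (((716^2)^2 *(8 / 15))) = 35 / 6307588184064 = 0.00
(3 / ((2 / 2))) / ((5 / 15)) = 9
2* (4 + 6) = 20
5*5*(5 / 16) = 125 / 16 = 7.81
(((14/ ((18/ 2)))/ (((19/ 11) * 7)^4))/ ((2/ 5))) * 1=73205/ 402300927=0.00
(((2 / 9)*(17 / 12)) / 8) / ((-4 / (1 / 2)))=-17 / 3456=-0.00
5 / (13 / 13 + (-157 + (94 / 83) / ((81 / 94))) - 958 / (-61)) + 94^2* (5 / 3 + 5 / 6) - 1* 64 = 1255401492873 / 56996438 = 22025.96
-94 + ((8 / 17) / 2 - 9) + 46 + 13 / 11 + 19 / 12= -121175 / 2244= -54.00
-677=-677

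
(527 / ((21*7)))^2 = 277729 / 21609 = 12.85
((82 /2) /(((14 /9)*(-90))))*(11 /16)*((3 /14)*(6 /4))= -4059 /62720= -0.06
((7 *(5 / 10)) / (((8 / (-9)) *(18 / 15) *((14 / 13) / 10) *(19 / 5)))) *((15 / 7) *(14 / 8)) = -73125 / 2432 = -30.07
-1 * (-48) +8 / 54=1300 / 27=48.15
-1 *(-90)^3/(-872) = -91125/109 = -836.01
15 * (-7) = -105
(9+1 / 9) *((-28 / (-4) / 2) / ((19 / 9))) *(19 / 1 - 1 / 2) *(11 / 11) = 10619 / 38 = 279.45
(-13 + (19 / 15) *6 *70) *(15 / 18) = 432.50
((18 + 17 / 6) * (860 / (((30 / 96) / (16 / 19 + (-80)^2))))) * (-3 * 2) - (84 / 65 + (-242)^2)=-2719406088136 / 1235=-2201948249.50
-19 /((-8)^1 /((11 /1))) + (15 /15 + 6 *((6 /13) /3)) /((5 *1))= 2757 /104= 26.51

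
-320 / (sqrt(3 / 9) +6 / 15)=9600 / 13 - 8000 * sqrt(3) / 13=-327.42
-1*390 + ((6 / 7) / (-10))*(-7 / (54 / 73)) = -35027 / 90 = -389.19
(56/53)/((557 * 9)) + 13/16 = 3454853/4251024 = 0.81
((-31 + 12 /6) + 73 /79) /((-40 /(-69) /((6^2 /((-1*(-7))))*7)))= -688689 /395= -1743.52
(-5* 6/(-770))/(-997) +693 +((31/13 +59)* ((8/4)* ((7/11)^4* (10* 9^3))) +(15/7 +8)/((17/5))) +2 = 147468.38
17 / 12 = 1.42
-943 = -943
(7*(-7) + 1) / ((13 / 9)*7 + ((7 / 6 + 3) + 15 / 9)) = -864 / 287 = -3.01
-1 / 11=-0.09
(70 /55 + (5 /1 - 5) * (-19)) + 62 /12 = 425 /66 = 6.44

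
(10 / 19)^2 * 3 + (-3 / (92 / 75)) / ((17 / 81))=-6110025 / 564604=-10.82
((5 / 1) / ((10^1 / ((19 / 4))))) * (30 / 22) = 3.24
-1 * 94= -94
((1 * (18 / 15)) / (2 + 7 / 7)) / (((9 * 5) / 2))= 4 / 225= 0.02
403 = 403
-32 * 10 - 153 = -473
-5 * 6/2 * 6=-90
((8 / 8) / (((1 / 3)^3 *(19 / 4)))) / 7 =108 / 133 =0.81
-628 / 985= -0.64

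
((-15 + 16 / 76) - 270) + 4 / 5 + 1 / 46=-1240939 / 4370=-283.97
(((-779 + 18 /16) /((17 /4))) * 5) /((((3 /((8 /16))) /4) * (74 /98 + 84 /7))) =-304927 /6375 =-47.83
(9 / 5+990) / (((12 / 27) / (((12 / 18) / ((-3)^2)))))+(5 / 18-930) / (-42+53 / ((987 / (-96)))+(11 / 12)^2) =4067489371 / 21942070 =185.37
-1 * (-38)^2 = -1444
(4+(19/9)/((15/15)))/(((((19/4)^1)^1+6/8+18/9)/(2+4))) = 44/9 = 4.89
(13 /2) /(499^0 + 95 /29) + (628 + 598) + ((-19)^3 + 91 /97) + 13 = -135135583 /24056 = -5617.54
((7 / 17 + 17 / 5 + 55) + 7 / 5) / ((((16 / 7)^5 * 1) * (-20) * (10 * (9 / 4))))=-14336371 / 6684672000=-0.00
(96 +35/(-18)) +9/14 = 5966/63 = 94.70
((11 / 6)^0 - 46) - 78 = -123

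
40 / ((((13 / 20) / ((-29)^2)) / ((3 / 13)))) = 2018400 / 169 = 11943.20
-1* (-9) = 9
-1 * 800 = -800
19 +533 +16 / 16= 553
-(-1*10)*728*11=80080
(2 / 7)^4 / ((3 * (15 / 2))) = 32 / 108045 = 0.00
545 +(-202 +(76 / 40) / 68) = 233259 / 680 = 343.03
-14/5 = -2.80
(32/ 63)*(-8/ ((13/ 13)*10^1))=-128/ 315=-0.41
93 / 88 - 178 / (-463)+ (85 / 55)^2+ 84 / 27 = 27996833 / 4033656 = 6.94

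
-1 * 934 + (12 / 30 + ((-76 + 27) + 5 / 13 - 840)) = -118444 / 65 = -1822.22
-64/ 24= -8/ 3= -2.67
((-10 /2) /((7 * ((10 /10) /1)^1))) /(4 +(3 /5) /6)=-50 /287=-0.17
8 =8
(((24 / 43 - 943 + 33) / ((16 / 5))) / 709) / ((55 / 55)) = -97765 / 243896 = -0.40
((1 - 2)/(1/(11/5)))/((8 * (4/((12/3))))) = -11/40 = -0.28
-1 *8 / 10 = -4 / 5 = -0.80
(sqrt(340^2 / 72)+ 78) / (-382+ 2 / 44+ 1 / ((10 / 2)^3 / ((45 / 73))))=-1043900 / 5111759 - 3412750*sqrt(2) / 46005831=-0.31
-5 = -5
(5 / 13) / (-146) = -5 / 1898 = -0.00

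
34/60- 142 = -4243/30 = -141.43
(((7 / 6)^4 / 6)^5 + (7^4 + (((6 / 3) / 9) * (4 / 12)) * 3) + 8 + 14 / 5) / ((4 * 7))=342872831523175901065829 / 3980240324190158192640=86.14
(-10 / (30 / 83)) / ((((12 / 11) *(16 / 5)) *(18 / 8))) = -4565 / 1296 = -3.52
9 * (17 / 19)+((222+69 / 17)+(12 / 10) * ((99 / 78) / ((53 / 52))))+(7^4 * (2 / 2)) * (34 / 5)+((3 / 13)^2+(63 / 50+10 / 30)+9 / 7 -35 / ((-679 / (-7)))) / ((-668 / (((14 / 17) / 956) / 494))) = 5788009269776369209073 / 349466698347655200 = 16562.41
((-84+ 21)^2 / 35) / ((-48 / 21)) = -3969 / 80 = -49.61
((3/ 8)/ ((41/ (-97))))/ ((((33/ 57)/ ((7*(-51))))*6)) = 91.18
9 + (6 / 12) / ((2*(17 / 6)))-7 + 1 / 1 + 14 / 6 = 553 / 102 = 5.42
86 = 86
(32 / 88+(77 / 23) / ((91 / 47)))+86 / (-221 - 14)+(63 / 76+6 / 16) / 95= 3882760777 / 2232178520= 1.74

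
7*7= 49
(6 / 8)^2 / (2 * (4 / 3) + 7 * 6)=27 / 2144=0.01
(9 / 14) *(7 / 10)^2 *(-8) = -63 / 25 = -2.52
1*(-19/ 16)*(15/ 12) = -1.48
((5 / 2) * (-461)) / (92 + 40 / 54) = -62235 / 5008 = -12.43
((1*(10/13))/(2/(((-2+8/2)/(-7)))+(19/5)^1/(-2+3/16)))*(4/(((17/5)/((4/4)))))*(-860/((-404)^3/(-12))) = 4676250/300331711199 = 0.00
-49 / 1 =-49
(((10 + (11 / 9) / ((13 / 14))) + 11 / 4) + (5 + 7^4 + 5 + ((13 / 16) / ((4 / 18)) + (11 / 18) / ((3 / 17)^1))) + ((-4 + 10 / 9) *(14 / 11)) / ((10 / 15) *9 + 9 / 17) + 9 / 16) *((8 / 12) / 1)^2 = 11118548167 / 10285704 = 1080.97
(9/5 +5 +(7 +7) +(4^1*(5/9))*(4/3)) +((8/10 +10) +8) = 5746/135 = 42.56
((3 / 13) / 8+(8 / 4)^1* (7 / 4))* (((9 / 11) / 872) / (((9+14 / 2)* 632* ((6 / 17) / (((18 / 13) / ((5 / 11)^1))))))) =168453 / 59607408640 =0.00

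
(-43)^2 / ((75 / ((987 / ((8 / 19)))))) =11558099 / 200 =57790.50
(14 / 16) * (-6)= -21 / 4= -5.25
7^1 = 7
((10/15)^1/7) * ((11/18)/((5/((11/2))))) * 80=968/189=5.12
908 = 908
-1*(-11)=11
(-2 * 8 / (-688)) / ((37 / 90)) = 90 / 1591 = 0.06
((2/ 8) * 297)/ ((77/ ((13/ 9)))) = 39/ 28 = 1.39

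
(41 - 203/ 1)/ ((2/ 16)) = -1296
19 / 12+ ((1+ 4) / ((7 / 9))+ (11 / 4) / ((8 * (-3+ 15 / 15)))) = 10537 / 1344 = 7.84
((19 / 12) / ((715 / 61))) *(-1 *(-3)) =1159 / 2860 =0.41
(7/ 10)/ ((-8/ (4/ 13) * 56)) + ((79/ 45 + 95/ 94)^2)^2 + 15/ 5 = 512345419651656701/ 8324052630660000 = 61.55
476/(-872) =-119/218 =-0.55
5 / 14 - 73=-1017 / 14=-72.64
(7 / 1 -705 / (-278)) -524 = -143021 / 278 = -514.46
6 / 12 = 1 / 2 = 0.50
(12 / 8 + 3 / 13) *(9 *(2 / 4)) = 405 / 52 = 7.79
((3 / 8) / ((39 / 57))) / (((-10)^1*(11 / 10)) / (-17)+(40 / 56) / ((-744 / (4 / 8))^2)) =1877317344 / 2216359249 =0.85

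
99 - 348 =-249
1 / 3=0.33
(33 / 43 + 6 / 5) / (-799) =-9 / 3655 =-0.00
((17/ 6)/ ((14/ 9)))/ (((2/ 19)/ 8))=969/ 7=138.43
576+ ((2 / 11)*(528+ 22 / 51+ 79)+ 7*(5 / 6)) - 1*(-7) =261529 / 374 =699.28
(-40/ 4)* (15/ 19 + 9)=-1860/ 19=-97.89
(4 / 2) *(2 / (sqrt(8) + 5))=0.51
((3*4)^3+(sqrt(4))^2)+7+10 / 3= 5227 / 3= 1742.33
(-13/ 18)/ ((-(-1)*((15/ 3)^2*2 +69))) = -13/ 2142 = -0.01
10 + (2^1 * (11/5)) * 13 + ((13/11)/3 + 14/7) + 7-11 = 10823/165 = 65.59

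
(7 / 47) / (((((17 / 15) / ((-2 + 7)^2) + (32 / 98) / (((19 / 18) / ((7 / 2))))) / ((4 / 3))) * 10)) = 46550 / 2644267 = 0.02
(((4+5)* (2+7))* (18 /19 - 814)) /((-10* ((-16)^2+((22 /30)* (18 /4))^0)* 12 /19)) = 52137 /1285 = 40.57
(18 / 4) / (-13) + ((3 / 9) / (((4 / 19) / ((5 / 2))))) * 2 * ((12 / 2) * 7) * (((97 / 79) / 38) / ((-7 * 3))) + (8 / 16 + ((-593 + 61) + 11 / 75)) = -54658079 / 102700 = -532.21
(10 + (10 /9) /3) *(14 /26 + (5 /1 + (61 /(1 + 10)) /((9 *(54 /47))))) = 59105620 /938223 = 63.00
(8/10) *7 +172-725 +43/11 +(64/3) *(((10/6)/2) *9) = -21092/55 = -383.49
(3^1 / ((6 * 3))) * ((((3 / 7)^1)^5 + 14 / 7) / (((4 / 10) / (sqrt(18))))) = 3.56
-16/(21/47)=-752/21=-35.81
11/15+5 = 86/15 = 5.73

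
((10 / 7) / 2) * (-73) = -52.14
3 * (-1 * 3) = -9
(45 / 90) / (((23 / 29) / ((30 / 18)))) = 145 / 138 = 1.05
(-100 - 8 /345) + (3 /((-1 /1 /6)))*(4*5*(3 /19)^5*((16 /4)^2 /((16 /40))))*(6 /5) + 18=-83.72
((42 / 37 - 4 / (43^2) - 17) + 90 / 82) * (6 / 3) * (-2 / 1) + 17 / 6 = 1041940645 / 16829598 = 61.91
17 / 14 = 1.21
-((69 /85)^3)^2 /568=-107918163081 /214220924875000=-0.00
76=76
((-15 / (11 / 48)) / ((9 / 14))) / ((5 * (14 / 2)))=-32 / 11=-2.91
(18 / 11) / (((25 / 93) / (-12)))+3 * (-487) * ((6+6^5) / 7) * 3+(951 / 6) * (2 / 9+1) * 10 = -84386255519 / 17325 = -4870779.54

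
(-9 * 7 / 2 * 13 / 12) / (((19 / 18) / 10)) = -12285 / 38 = -323.29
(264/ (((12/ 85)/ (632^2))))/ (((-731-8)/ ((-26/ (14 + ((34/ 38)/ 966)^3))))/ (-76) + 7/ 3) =-257338069.99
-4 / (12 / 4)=-4 / 3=-1.33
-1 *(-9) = 9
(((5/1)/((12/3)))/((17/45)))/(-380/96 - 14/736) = -62100/74647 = -0.83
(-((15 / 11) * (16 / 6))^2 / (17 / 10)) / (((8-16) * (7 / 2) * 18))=2000 / 129591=0.02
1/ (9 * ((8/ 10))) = 5/ 36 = 0.14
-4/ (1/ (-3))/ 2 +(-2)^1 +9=13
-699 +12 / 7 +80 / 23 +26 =-667.81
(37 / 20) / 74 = 0.02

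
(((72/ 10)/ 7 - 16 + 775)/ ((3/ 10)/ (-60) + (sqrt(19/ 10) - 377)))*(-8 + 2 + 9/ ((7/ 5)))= -80229680040/ 92858835083 - 21280800*sqrt(190)/ 92858835083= -0.87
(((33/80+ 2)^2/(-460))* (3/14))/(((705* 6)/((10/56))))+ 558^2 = 101330778415066751/325441536000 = 311364.00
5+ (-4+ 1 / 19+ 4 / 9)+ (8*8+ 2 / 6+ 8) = 12625 / 171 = 73.83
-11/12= -0.92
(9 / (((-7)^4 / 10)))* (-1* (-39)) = 3510 / 2401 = 1.46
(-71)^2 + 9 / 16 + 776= 93081 / 16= 5817.56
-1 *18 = -18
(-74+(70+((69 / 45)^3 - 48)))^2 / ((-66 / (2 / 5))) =-26677668889 / 1879453125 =-14.19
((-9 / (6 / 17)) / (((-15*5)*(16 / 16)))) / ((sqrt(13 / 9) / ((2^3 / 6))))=34*sqrt(13) / 325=0.38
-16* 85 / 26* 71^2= -3427880 / 13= -263683.08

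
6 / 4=3 / 2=1.50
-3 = -3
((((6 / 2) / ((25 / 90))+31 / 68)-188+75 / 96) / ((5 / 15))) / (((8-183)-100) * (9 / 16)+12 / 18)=4307571 / 1256810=3.43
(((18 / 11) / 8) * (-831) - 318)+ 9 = -21075 / 44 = -478.98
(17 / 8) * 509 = 8653 / 8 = 1081.62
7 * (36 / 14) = 18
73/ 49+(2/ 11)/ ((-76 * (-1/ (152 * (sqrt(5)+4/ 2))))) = 4 * sqrt(5)/ 11+1195/ 539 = 3.03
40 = 40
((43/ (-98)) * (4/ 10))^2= 1849/ 60025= 0.03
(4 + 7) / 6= 11 / 6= 1.83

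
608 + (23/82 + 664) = 104327/82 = 1272.28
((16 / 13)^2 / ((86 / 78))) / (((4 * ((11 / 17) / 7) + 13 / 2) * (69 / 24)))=0.07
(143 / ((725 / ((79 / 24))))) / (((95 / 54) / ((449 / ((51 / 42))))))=319558239 / 2341750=136.46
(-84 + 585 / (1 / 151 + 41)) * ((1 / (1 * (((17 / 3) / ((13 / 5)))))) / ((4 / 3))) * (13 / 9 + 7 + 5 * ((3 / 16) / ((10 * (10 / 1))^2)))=-1516857671927 / 7485440000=-202.64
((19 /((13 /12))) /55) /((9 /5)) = 0.18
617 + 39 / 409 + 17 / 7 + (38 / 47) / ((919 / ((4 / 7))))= 10944479527 / 17665937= 619.52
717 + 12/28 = 717.43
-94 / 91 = -1.03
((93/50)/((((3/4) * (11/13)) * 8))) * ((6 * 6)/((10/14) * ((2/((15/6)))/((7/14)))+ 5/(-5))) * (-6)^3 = -5484024/275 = -19941.91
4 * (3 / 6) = 2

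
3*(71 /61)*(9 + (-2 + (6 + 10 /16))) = 23217 /488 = 47.58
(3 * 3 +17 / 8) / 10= 89 / 80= 1.11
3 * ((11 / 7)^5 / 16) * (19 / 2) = 9179907 / 537824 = 17.07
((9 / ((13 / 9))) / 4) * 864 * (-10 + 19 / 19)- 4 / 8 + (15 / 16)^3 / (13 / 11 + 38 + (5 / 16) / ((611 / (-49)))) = -56581929656351 / 4671137536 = -12113.09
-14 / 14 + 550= 549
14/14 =1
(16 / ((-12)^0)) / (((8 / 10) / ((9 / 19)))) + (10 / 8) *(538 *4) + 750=65540 / 19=3449.47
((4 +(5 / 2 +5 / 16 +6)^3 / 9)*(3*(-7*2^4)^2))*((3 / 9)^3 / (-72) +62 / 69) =645049793941 / 238464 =2705019.60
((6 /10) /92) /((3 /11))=11 /460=0.02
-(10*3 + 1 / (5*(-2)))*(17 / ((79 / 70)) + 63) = -1843933 / 790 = -2334.09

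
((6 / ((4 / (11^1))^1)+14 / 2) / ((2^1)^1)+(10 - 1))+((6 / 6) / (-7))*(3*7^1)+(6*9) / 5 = 28.55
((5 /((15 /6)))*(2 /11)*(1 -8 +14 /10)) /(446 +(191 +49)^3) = -56 /380172265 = -0.00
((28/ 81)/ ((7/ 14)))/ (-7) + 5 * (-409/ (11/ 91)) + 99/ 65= -979707686/ 57915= -16916.30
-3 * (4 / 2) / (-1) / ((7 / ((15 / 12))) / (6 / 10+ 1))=12 / 7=1.71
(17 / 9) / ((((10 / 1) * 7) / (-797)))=-13549 / 630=-21.51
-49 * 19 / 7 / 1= -133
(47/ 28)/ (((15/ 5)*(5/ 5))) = 47/ 84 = 0.56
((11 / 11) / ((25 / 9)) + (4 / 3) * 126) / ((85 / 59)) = 248331 / 2125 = 116.86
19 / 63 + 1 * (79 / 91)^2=78646 / 74529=1.06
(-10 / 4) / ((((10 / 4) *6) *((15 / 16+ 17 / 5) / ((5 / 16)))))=-25 / 2082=-0.01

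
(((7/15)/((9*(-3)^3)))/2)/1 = -7/7290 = -0.00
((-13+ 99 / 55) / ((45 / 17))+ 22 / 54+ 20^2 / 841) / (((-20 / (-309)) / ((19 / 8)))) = -122.85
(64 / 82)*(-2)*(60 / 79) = -3840 / 3239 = -1.19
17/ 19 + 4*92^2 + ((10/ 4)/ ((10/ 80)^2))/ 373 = 239946853/ 7087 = 33857.32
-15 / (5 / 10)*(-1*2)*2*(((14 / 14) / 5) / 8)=3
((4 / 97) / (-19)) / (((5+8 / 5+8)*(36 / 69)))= -115 / 403617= -0.00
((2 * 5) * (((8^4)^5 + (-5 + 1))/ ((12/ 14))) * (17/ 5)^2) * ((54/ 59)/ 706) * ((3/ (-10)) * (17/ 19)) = -54107564500191805.87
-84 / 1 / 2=-42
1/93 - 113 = -10508/93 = -112.99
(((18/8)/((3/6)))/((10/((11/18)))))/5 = 11/200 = 0.06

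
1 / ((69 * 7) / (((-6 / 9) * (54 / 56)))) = -3 / 2254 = -0.00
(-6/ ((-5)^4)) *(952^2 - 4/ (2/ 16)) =-5437632/ 625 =-8700.21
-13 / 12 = -1.08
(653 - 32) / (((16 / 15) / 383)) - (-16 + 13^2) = 3565197 / 16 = 222824.81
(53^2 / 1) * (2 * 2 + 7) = 30899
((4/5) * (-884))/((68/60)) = -624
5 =5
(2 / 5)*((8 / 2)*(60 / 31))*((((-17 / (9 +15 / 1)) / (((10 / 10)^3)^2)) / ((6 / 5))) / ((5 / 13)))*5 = -2210 / 93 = -23.76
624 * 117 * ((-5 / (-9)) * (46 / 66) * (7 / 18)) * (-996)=-361335520 / 33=-10949561.21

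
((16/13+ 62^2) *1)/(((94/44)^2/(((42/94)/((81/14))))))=2371030816/36441873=65.06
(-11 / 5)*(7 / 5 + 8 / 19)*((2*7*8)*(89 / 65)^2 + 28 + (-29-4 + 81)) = -2299303556 / 2006875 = -1145.71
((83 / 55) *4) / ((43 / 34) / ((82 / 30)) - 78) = -462808 / 5944785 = -0.08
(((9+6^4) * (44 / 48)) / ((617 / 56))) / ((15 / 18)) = 80388 / 617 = 130.29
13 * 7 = 91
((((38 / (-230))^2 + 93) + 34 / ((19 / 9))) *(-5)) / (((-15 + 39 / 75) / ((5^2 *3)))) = 5141678250 / 1819231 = 2826.29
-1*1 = -1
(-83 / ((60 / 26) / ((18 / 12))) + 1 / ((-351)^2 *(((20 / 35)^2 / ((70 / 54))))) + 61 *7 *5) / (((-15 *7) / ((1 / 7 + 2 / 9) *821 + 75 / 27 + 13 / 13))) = -10589150166247403 / 1760345168400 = -6015.38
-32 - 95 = -127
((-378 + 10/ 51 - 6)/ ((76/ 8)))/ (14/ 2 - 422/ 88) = -1722512/ 93993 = -18.33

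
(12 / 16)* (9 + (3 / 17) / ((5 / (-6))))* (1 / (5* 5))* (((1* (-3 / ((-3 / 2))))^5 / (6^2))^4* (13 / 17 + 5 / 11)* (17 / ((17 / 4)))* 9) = 25837568 / 3576375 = 7.22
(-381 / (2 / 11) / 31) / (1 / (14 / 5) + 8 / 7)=-1397 / 31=-45.06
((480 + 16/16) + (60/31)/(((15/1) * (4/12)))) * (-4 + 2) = -29846/31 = -962.77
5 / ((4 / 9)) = 45 / 4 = 11.25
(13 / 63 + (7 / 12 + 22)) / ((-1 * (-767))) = 5743 / 193284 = 0.03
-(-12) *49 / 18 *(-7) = -686 / 3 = -228.67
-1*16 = -16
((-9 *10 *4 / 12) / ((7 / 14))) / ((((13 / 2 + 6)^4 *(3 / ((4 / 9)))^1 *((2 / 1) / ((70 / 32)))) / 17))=-952 / 140625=-0.01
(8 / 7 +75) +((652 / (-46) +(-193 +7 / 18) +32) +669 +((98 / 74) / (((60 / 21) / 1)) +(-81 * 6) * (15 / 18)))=177803597 / 1072260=165.82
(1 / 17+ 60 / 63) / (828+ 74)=361 / 322014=0.00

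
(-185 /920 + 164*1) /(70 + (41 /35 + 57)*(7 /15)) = 2260425 /1340624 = 1.69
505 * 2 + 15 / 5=1013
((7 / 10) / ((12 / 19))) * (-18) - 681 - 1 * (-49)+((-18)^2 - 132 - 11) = -9419 / 20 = -470.95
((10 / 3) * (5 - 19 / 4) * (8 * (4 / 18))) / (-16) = -5 / 54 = -0.09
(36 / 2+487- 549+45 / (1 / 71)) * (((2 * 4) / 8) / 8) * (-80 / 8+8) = -3151 / 4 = -787.75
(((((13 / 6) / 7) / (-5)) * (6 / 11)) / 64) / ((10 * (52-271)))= 13 / 53961600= 0.00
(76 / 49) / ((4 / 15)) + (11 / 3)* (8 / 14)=1163 / 147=7.91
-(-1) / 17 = 1 / 17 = 0.06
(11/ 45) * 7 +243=11012/ 45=244.71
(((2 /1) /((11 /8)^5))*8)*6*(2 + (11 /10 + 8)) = 174587904 /805255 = 216.81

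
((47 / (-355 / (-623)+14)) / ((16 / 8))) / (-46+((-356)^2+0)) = 0.00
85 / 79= 1.08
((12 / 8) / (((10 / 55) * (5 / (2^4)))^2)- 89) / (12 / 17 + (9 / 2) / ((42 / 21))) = 638588 / 5025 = 127.08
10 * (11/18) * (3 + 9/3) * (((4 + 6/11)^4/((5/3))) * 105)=1312500000/1331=986100.68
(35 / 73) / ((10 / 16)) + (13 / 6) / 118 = 40597 / 51684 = 0.79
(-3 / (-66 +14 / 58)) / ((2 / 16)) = 696 / 1907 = 0.36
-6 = -6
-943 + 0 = -943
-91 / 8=-11.38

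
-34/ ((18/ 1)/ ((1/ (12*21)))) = -17/ 2268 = -0.01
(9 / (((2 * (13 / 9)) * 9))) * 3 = 27 / 26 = 1.04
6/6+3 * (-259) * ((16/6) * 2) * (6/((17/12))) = -298351/17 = -17550.06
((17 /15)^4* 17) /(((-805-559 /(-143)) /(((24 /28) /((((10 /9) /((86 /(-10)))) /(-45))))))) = -2014777083 /192762500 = -10.45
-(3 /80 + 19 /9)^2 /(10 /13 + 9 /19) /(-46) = 591122623 /7320844800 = 0.08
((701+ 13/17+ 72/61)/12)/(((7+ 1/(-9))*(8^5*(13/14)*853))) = 7654017/23362147647488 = 0.00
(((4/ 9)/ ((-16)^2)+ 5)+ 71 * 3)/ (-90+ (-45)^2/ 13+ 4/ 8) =1632397/ 496224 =3.29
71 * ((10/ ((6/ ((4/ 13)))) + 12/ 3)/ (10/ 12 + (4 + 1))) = 54.93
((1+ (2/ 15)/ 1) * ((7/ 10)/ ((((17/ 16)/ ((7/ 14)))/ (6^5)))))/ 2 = 36288/ 25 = 1451.52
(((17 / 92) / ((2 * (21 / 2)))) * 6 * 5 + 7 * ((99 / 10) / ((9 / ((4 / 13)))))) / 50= 55113 / 1046500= 0.05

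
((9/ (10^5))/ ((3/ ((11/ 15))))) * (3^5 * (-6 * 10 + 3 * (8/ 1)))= -24057/ 125000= -0.19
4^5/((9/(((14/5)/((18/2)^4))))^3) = 2809856/25736391511831125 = 0.00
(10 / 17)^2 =100 / 289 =0.35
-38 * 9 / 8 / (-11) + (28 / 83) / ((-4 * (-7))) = 14237 / 3652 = 3.90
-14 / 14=-1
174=174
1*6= 6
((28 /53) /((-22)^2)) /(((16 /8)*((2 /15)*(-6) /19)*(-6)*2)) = 665 /615648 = 0.00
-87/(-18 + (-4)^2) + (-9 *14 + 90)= 15/2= 7.50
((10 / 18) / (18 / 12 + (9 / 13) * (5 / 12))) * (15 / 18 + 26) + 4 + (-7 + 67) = 181634 / 2511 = 72.34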